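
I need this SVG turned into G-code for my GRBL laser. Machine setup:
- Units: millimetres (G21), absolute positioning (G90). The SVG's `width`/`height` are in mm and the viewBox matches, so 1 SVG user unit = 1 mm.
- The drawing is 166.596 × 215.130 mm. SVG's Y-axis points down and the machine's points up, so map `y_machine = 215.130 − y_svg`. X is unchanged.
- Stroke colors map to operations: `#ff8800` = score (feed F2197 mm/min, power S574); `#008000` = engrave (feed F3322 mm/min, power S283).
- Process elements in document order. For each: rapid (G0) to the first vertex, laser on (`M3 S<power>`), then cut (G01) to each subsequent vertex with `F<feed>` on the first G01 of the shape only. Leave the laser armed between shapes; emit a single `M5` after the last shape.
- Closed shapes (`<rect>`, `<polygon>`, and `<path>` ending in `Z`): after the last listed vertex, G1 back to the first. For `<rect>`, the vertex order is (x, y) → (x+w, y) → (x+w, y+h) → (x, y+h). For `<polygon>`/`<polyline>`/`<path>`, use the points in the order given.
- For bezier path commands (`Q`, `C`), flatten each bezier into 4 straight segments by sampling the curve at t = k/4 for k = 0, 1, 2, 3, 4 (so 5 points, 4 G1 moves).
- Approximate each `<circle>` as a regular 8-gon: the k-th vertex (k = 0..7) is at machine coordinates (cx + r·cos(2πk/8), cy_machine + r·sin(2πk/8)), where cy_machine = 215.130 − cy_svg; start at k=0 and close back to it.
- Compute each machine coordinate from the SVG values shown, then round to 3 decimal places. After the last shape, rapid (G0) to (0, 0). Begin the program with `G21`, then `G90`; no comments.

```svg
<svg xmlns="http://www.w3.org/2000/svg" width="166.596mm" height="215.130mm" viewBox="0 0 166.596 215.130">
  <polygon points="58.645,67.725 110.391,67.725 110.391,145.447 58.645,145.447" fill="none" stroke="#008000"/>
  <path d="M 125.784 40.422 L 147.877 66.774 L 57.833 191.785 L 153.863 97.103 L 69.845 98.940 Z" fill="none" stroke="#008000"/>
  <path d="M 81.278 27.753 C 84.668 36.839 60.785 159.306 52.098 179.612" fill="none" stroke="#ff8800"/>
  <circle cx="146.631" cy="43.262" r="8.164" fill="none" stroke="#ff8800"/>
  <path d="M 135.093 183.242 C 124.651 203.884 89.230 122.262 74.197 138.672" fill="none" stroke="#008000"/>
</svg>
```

viewBox `0 0 166.596 215.130` with mm width/height → 1 unit = 1 mm. Flip: y_m = 215.130 − y_svg.

**Shape 1** — `<polygon>` rectangle, stroke `#008000` → engrave (S283, F3322). Machine vertices: (58.645,147.405) → (110.391,147.405) → (110.391,69.683) → (58.645,69.683) → (58.645,147.405). Closed: final G1 returns to the first vertex.

**Shape 2** — `<path>` closed polygon, stroke `#008000` → engrave (S283, F3322). Machine vertices: (125.784,174.708) → (147.877,148.356) → (57.833,23.345) → (153.863,118.027) → (69.845,116.190) → (125.784,174.708). Closed: final G1 returns to the first vertex.

**Shape 3** — `<path>` cubic bezier, stroke `#ff8800` → score (S574, F2197). Control points (SVG): P0=(81.278,27.753), P1=(84.668,36.839), P2=(60.785,159.306), P3=(52.098,179.612); sampled at t=k/4. Machine vertices: (81.278,187.377) → (79.370,162.671) → (71.217,115.655) → (60.799,66.535) → (52.098,35.518). Open path.

**Shape 4** — `<circle>` circle, stroke `#ff8800` → score (S574, F2197). Machine vertices: (154.795,171.868) → (152.404,177.641) → (146.631,180.032) → (140.858,177.641) → (138.467,171.868) → (140.858,166.095) → (146.631,163.704) → (152.404,166.095) → (154.795,171.868). Closed: final G1 returns to the first vertex.

**Shape 5** — `<path>` cubic bezier, stroke `#008000` → engrave (S283, F3322). Control points (SVG): P0=(135.093,183.242), P1=(124.651,203.884), P2=(89.230,122.262), P3=(74.197,138.672); sampled at t=k/4. Machine vertices: (135.093,31.888) → (123.287,32.451) → (106.367,52.586) → (88.586,73.514) → (74.197,76.458). Open path.

G21
G90
G0 X58.645 Y147.405
M3 S283
G01 X110.391 Y147.405 F3322
G01 X110.391 Y69.683
G01 X58.645 Y69.683
G01 X58.645 Y147.405
G0 X125.784 Y174.708
M3 S283
G01 X147.877 Y148.356 F3322
G01 X57.833 Y23.345
G01 X153.863 Y118.027
G01 X69.845 Y116.190
G01 X125.784 Y174.708
G0 X81.278 Y187.377
M3 S574
G01 X79.370 Y162.671 F2197
G01 X71.217 Y115.655
G01 X60.799 Y66.535
G01 X52.098 Y35.518
G0 X154.795 Y171.868
M3 S574
G01 X152.404 Y177.641 F2197
G01 X146.631 Y180.032
G01 X140.858 Y177.641
G01 X138.467 Y171.868
G01 X140.858 Y166.095
G01 X146.631 Y163.704
G01 X152.404 Y166.095
G01 X154.795 Y171.868
G0 X135.093 Y31.888
M3 S283
G01 X123.287 Y32.451 F3322
G01 X106.367 Y52.586
G01 X88.586 Y73.514
G01 X74.197 Y76.458
M5
G0 X0.000 Y0.000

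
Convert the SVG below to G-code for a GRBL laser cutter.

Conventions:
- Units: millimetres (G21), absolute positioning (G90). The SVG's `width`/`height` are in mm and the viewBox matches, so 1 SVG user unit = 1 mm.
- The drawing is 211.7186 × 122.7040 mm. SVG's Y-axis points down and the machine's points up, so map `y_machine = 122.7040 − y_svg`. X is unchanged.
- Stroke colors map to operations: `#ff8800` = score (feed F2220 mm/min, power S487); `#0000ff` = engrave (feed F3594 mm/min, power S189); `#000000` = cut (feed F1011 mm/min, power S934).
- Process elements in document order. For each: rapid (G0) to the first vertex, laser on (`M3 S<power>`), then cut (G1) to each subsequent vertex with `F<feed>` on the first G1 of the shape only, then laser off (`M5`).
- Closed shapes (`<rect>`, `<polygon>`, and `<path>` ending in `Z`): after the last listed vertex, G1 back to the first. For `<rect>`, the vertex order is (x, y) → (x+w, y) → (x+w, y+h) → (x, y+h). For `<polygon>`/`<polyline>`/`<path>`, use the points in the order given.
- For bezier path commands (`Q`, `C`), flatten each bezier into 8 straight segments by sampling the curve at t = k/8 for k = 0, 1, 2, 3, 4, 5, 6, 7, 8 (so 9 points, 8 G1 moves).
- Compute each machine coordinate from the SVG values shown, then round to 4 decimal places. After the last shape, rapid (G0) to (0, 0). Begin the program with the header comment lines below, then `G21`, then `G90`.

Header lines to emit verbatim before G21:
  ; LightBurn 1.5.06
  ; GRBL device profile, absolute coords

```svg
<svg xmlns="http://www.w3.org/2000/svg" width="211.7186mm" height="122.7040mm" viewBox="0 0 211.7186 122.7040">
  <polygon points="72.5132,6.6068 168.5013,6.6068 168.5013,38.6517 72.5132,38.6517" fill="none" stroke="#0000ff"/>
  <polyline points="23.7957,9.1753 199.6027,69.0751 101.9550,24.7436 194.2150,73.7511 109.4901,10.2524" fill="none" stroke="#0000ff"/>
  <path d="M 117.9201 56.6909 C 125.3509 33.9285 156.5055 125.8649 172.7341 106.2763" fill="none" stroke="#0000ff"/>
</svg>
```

viewBox `0 0 211.7186 122.7040` with mm width/height → 1 unit = 1 mm. Flip: y_m = 122.7040 − y_svg.

**Shape 1** — `<polygon>` rectangle, stroke `#0000ff` → engrave (S189, F3594). Machine vertices: (72.5132,116.0972) → (168.5013,116.0972) → (168.5013,84.0523) → (72.5132,84.0523) → (72.5132,116.0972). Closed: final G1 returns to the first vertex.

**Shape 2** — `<polyline>` open polyline, stroke `#0000ff` → engrave (S189, F3594). Machine vertices: (23.7957,113.5287) → (199.6027,53.6289) → (101.9550,97.9604) → (194.2150,48.9529) → (109.4901,112.4516). Open path.

**Shape 3** — `<path>` cubic bezier, stroke `#0000ff` → engrave (S189, F3594). Control points (SVG): P0=(117.9201,56.6909), P1=(125.3509,33.9285), P2=(156.5055,125.8649), P3=(172.7341,106.2763); sampled at t=k/8. Machine vertices: (117.9201,66.0131) → (121.7432,69.6143) → (127.3375,65.1136) → (134.2501,55.1620) → (142.0279,42.4106) → (150.2182,29.5104) → (158.3679,19.1124) → (166.0242,13.8679) → (172.7341,16.4277). Open path.

; LightBurn 1.5.06
; GRBL device profile, absolute coords
G21
G90
G0 X72.5132 Y116.0972
M3 S189
G1 X168.5013 Y116.0972 F3594
G1 X168.5013 Y84.0523
G1 X72.5132 Y84.0523
G1 X72.5132 Y116.0972
M5
G0 X23.7957 Y113.5287
M3 S189
G1 X199.6027 Y53.6289 F3594
G1 X101.9550 Y97.9604
G1 X194.2150 Y48.9529
G1 X109.4901 Y112.4516
M5
G0 X117.9201 Y66.0131
M3 S189
G1 X121.7432 Y69.6143 F3594
G1 X127.3375 Y65.1136
G1 X134.2501 Y55.1620
G1 X142.0279 Y42.4106
G1 X150.2182 Y29.5104
G1 X158.3679 Y19.1124
G1 X166.0242 Y13.8679
G1 X172.7341 Y16.4277
M5
G0 X0.0000 Y0.0000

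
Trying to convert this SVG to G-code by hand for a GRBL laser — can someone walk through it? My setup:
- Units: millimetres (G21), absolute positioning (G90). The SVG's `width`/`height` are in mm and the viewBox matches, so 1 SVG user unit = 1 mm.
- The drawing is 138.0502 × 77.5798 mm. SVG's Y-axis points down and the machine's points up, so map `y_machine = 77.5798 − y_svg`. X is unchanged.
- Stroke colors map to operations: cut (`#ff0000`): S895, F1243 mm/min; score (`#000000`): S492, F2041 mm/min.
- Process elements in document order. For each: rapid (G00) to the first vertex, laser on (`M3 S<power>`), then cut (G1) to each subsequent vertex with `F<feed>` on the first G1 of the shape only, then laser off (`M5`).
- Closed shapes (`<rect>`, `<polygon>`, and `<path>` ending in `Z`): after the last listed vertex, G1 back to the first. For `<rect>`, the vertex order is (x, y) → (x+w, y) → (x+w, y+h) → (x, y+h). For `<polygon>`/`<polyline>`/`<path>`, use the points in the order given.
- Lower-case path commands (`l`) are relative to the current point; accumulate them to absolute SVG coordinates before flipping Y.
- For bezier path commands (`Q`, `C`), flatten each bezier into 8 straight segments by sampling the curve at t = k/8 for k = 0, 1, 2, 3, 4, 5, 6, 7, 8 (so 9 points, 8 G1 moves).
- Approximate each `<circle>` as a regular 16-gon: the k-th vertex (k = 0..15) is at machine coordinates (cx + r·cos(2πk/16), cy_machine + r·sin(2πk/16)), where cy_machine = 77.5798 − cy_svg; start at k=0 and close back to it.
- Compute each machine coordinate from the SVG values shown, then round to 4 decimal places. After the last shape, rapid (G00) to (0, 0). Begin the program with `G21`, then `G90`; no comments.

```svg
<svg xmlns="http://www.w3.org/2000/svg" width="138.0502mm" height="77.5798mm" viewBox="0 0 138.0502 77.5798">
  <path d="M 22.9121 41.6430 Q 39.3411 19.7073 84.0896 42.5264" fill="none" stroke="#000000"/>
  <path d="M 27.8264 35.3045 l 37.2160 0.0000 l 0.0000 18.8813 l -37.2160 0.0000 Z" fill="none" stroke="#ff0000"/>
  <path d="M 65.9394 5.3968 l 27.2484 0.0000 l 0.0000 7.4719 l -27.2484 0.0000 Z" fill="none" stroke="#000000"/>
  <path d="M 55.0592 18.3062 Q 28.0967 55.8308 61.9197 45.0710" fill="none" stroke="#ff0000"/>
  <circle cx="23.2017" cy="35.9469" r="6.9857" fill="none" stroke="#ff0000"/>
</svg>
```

G21
G90
G00 X22.9121 Y35.9368
M3 S492
G1 X27.4618 Y40.7214 F2041
G1 X32.8966 Y44.1075
G1 X39.2163 Y46.0949
G1 X46.4210 Y46.6838
G1 X54.5107 Y45.8741
G1 X63.4853 Y43.6658
G1 X73.3450 Y40.0589
G1 X84.0896 Y35.0534
M5
G00 X27.8264 Y42.2753
M3 S895
G1 X65.0424 Y42.2753 F1243
G1 X65.0424 Y23.3940
G1 X27.8264 Y23.3940
G1 X27.8264 Y42.2753
M5
G00 X65.9394 Y72.1830
M3 S492
G1 X93.1878 Y72.1830 F2041
G1 X93.1878 Y64.7111
G1 X65.9394 Y64.7111
G1 X65.9394 Y72.1830
M5
G00 X55.0592 Y59.2736
M3 S895
G1 X49.2683 Y50.6469 F1243
G1 X45.3770 Y43.5291
G1 X43.3853 Y37.9201
G1 X43.2931 Y33.8201
G1 X45.1004 Y31.2289
G1 X48.8073 Y30.1467
G1 X54.4137 Y30.5733
G1 X61.9197 Y32.5088
M5
G00 X30.1874 Y41.6329
M3 S895
G1 X29.6556 Y44.3062 F1243
G1 X28.1413 Y46.5725
G1 X25.8750 Y48.0868
G1 X23.2017 Y48.6186
G1 X20.5284 Y48.0868
G1 X18.2621 Y46.5725
G1 X16.7478 Y44.3062
G1 X16.2160 Y41.6329
G1 X16.7478 Y38.9596
G1 X18.2621 Y36.6933
G1 X20.5284 Y35.1790
G1 X23.2017 Y34.6472
G1 X25.8750 Y35.1790
G1 X28.1413 Y36.6933
G1 X29.6556 Y38.9596
G1 X30.1874 Y41.6329
M5
G00 X0.0000 Y0.0000

Since the viewBox matches the mm dimensions, user units are millimetres directly. The only transform is the Y-flip y_m = 77.5798 − y_svg.

Shape 1 is a quadratic bezier drawn with `<path>`. Its stroke #000000 means score at S492, F2041. After flipping Y the toolpath is (22.9121,35.9368) → (27.4618,40.7214) → (32.8966,44.1075) → (39.2163,46.0949) → (46.4210,46.6838) → (54.5107,45.8741) → (63.4853,43.6658) → (73.3450,40.0589) → (84.0896,35.0534).

Shape 2 is a rectangle drawn with `<path>`. Its stroke #ff0000 means cut at S895, F1243. After flipping Y the toolpath is (27.8264,42.2753) → (65.0424,42.2753) → (65.0424,23.3940) → (27.8264,23.3940) → (27.8264,42.2753), returning to the start.

Shape 3 is a rectangle drawn with `<path>`. Its stroke #000000 means score at S492, F2041. After flipping Y the toolpath is (65.9394,72.1830) → (93.1878,72.1830) → (93.1878,64.7111) → (65.9394,64.7111) → (65.9394,72.1830), returning to the start.

Shape 4 is a quadratic bezier drawn with `<path>`. Its stroke #ff0000 means cut at S895, F1243. After flipping Y the toolpath is (55.0592,59.2736) → (49.2683,50.6469) → (45.3770,43.5291) → (43.3853,37.9201) → (43.2931,33.8201) → (45.1004,31.2289) → (48.8073,30.1467) → (54.4137,30.5733) → (61.9197,32.5088).

Shape 5 is a circle drawn with `<circle>`. Its stroke #ff0000 means cut at S895, F1243. After flipping Y the toolpath is (30.1874,41.6329) → (29.6556,44.3062) → (28.1413,46.5725) → (25.8750,48.0868) → (23.2017,48.6186) → (20.5284,48.0868) → (18.2621,46.5725) → (16.7478,44.3062) → (16.2160,41.6329) → (16.7478,38.9596) → (18.2621,36.6933) → (20.5284,35.1790) → (23.2017,34.6472) → (25.8750,35.1790) → (28.1413,36.6933) → (29.6556,38.9596) → (30.1874,41.6329), returning to the start.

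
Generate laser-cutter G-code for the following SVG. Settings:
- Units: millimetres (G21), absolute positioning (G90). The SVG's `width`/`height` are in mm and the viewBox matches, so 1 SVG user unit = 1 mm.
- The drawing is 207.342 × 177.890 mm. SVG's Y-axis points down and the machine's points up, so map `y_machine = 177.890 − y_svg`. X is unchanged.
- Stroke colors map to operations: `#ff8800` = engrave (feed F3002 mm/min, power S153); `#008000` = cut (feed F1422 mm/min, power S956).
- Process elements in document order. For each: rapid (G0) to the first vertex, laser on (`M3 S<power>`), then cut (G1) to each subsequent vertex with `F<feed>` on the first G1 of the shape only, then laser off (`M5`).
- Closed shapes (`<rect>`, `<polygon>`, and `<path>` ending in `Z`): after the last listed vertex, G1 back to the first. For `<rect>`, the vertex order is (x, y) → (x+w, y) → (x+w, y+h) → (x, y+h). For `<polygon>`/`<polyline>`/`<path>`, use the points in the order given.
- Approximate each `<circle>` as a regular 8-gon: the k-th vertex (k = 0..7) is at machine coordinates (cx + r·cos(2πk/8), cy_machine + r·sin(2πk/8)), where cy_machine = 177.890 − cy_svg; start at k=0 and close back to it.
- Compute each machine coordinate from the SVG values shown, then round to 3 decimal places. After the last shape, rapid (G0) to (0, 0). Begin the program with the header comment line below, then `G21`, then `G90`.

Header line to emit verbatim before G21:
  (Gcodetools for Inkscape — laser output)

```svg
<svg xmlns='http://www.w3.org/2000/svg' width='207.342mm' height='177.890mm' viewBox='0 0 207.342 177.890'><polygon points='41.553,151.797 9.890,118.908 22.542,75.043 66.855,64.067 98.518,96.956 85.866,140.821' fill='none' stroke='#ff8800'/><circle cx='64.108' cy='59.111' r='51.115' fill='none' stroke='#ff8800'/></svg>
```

1 u = 1 mm; y_m = 177.890 − y.

[1] `<polygon>` regular polygon, #ff8800→engrave S153 F3002: (41.553,26.093) → (9.890,58.982) → (22.542,102.847) → (66.855,113.823) → (98.518,80.934) → (85.866,37.069) → (41.553,26.093) (closed)

[2] `<circle>` circle, #ff8800→engrave S153 F3002: (115.223,118.779) → (100.252,154.923) → (64.108,169.894) → (27.964,154.923) → (12.993,118.779) → (27.964,82.635) → (64.108,67.664) → (100.252,82.635) → (115.223,118.779) (closed)

(Gcodetools for Inkscape — laser output)
G21
G90
G0 X41.553 Y26.093
M3 S153
G1 X9.890 Y58.982 F3002
G1 X22.542 Y102.847
G1 X66.855 Y113.823
G1 X98.518 Y80.934
G1 X85.866 Y37.069
G1 X41.553 Y26.093
M5
G0 X115.223 Y118.779
M3 S153
G1 X100.252 Y154.923 F3002
G1 X64.108 Y169.894
G1 X27.964 Y154.923
G1 X12.993 Y118.779
G1 X27.964 Y82.635
G1 X64.108 Y67.664
G1 X100.252 Y82.635
G1 X115.223 Y118.779
M5
G0 X0.000 Y0.000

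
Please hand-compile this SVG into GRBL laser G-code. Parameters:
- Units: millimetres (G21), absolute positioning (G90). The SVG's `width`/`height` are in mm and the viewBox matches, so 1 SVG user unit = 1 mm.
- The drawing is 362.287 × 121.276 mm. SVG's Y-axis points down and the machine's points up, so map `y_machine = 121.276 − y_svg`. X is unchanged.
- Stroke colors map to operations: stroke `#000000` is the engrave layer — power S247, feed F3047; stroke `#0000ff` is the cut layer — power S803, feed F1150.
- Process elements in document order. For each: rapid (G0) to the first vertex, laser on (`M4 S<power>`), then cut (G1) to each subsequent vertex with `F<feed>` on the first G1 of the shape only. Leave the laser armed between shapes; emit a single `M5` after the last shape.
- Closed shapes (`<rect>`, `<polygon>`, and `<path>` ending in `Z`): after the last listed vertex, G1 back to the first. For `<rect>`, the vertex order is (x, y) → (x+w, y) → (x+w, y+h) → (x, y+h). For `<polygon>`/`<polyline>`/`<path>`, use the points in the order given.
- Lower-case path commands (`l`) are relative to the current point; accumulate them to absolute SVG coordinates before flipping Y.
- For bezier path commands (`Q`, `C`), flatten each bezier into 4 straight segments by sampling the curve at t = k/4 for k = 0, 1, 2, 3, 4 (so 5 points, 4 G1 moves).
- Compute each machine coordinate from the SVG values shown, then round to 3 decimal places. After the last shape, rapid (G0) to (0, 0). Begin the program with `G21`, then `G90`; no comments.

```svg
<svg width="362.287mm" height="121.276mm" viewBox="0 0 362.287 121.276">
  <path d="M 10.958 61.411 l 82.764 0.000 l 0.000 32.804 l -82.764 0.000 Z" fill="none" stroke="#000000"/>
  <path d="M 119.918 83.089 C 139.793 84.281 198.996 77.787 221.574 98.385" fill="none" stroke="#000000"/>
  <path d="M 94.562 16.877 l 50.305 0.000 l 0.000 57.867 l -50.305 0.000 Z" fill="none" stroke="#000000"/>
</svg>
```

G21
G90
G0 X10.958 Y59.865
M4 S247
G1 X93.722 Y59.865 F3047
G1 X93.722 Y27.061
G1 X10.958 Y27.061
G1 X10.958 Y59.865
G0 X119.918 Y38.187
M4 S247
G1 X141.011 Y38.191 F3047
G1 X169.732 Y37.816
G1 X198.960 Y33.803
G1 X221.574 Y22.891
G0 X94.562 Y104.399
M4 S247
G1 X144.867 Y104.399 F3047
G1 X144.867 Y46.532
G1 X94.562 Y46.532
G1 X94.562 Y104.399
M5
G0 X0.000 Y0.000

Since the viewBox matches the mm dimensions, user units are millimetres directly. The only transform is the Y-flip y_m = 121.276 − y_svg.

Shape 1 is a rectangle drawn with `<path>`. Its stroke #000000 means engrave at S247, F3047. After flipping Y the toolpath is (10.958,59.865) → (93.722,59.865) → (93.722,27.061) → (10.958,27.061) → (10.958,59.865), returning to the start.

Shape 2 is a cubic bezier drawn with `<path>`. Its stroke #000000 means engrave at S247, F3047. After flipping Y the toolpath is (119.918,38.187) → (141.011,38.191) → (169.732,37.816) → (198.960,33.803) → (221.574,22.891).

Shape 3 is a rectangle drawn with `<path>`. Its stroke #000000 means engrave at S247, F3047. After flipping Y the toolpath is (94.562,104.399) → (144.867,104.399) → (144.867,46.532) → (94.562,46.532) → (94.562,104.399), returning to the start.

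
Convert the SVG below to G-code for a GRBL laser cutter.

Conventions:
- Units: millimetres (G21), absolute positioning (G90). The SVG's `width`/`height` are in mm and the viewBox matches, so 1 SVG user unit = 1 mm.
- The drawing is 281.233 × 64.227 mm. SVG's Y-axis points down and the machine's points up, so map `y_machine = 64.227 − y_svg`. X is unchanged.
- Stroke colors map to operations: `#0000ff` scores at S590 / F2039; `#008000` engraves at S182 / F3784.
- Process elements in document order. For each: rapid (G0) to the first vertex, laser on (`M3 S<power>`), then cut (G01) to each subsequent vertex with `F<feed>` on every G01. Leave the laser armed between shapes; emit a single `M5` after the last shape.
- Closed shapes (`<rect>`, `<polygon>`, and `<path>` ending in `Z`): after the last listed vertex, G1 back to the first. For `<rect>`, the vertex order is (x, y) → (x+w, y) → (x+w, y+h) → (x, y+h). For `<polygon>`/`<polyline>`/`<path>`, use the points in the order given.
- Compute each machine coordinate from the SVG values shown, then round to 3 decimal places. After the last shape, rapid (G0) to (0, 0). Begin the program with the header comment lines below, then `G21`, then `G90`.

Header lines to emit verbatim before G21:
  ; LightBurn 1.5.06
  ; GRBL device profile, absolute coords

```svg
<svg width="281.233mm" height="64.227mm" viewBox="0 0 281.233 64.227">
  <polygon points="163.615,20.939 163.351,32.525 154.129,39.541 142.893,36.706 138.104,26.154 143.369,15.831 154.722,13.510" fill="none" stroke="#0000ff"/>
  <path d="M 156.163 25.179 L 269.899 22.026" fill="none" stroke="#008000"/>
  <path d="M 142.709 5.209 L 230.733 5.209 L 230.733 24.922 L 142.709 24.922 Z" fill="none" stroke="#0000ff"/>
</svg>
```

; LightBurn 1.5.06
; GRBL device profile, absolute coords
G21
G90
G0 X163.615 Y43.288
M3 S590
G01 X163.351 Y31.702 F2039
G01 X154.129 Y24.686 F2039
G01 X142.893 Y27.521 F2039
G01 X138.104 Y38.073 F2039
G01 X143.369 Y48.396 F2039
G01 X154.722 Y50.717 F2039
G01 X163.615 Y43.288 F2039
G0 X156.163 Y39.048
M3 S182
G01 X269.899 Y42.201 F3784
G0 X142.709 Y59.018
M3 S590
G01 X230.733 Y59.018 F2039
G01 X230.733 Y39.305 F2039
G01 X142.709 Y39.305 F2039
G01 X142.709 Y59.018 F2039
M5
G0 X0.000 Y0.000

viewBox `0 0 281.233 64.227` with mm width/height → 1 unit = 1 mm. Flip: y_m = 64.227 − y_svg.

**Shape 1** — `<polygon>` regular polygon, stroke `#0000ff` → score (S590, F2039). Machine vertices: (163.615,43.288) → (163.351,31.702) → (154.129,24.686) → (142.893,27.521) → (138.104,38.073) → (143.369,48.396) → (154.722,50.717) → (163.615,43.288). Closed: final G1 returns to the first vertex.

**Shape 2** — `<path>` line segment, stroke `#008000` → engrave (S182, F3784). Machine vertices: (156.163,39.048) → (269.899,42.201). Open path.

**Shape 3** — `<path>` rectangle, stroke `#0000ff` → score (S590, F2039). Machine vertices: (142.709,59.018) → (230.733,59.018) → (230.733,39.305) → (142.709,39.305) → (142.709,59.018). Closed: final G1 returns to the first vertex.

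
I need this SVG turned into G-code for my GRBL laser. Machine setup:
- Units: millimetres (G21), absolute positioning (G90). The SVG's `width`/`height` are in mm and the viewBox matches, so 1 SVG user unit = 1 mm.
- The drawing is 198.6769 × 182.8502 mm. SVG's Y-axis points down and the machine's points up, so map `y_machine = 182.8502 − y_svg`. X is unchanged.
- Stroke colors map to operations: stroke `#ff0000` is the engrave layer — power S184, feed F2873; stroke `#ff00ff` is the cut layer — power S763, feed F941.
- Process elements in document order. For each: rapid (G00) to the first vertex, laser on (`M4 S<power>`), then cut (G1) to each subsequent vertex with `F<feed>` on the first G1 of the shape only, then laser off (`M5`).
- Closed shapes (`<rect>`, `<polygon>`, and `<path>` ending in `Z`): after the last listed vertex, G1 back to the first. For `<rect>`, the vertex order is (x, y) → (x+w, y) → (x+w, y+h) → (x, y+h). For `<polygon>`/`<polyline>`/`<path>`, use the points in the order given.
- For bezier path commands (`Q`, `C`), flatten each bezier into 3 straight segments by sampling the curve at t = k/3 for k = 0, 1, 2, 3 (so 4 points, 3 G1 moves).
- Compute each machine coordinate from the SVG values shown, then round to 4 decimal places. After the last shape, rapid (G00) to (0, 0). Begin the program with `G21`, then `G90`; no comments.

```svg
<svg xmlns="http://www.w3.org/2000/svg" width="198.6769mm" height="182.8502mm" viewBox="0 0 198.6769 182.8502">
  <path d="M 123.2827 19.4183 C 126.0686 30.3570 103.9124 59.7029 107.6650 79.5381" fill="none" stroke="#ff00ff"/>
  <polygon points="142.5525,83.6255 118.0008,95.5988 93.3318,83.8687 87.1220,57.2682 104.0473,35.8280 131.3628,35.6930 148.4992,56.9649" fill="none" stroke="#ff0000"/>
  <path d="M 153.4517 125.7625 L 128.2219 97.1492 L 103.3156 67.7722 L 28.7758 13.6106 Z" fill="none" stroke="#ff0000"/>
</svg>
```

viewBox `0 0 198.6769 182.8502` with mm width/height → 1 unit = 1 mm. Flip: y_m = 182.8502 − y_svg.

**Shape 1** — `<path>` cubic bezier, stroke `#ff00ff` → cut (S763, F941). Control points (SVG): P0=(123.2827,19.4183), P1=(126.0686,30.3570), P2=(103.9124,59.7029), P3=(107.6650,79.5381); sampled at t=k/3. Machine vertices: (123.2827,163.4319) → (119.6379,147.3915) → (110.6653,125.2835) → (107.6650,103.3121). Open path.

**Shape 2** — `<polygon>` regular polygon, stroke `#ff0000` → engrave (S184, F2873). Machine vertices: (142.5525,99.2247) → (118.0008,87.2514) → (93.3318,98.9815) → (87.1220,125.5820) → (104.0473,147.0222) → (131.3628,147.1572) → (148.4992,125.8853) → (142.5525,99.2247). Closed: final G1 returns to the first vertex.

**Shape 3** — `<path>` closed polygon, stroke `#ff0000` → engrave (S184, F2873). Machine vertices: (153.4517,57.0877) → (128.2219,85.7010) → (103.3156,115.0780) → (28.7758,169.2396) → (153.4517,57.0877). Closed: final G1 returns to the first vertex.

G21
G90
G00 X123.2827 Y163.4319
M4 S763
G1 X119.6379 Y147.3915 F941
G1 X110.6653 Y125.2835
G1 X107.6650 Y103.3121
M5
G00 X142.5525 Y99.2247
M4 S184
G1 X118.0008 Y87.2514 F2873
G1 X93.3318 Y98.9815
G1 X87.1220 Y125.5820
G1 X104.0473 Y147.0222
G1 X131.3628 Y147.1572
G1 X148.4992 Y125.8853
G1 X142.5525 Y99.2247
M5
G00 X153.4517 Y57.0877
M4 S184
G1 X128.2219 Y85.7010 F2873
G1 X103.3156 Y115.0780
G1 X28.7758 Y169.2396
G1 X153.4517 Y57.0877
M5
G00 X0.0000 Y0.0000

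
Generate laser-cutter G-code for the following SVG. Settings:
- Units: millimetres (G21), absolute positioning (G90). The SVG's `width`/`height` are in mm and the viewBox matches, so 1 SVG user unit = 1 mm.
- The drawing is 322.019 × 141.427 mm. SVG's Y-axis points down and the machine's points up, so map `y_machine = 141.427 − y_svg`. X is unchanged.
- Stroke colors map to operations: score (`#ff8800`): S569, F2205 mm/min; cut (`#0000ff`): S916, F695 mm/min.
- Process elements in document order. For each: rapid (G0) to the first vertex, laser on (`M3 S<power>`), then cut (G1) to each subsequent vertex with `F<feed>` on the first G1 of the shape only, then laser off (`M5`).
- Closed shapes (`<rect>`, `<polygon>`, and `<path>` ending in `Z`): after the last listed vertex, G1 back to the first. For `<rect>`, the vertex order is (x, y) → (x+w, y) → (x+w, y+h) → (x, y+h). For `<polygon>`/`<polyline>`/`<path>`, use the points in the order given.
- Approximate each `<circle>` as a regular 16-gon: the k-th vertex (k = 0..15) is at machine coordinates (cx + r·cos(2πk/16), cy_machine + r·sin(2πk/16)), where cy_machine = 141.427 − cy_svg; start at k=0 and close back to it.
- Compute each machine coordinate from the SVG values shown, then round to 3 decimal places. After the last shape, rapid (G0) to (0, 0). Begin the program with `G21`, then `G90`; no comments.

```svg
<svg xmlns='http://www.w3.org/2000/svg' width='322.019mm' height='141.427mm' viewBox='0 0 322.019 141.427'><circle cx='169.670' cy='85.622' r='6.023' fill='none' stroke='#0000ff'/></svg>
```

1 u = 1 mm; y_m = 141.427 − y.

[1] `<circle>` circle, #0000ff→cut S916 F695: (175.693,55.805) → (175.235,58.110) → (173.929,60.064) → (171.975,61.370) → (169.670,61.828) → (167.365,61.370) → (165.411,60.064) → (164.105,58.110) → (163.647,55.805) → (164.105,53.500) → (165.411,51.546) → (167.365,50.240) → (169.670,49.782) → (171.975,50.240) → (173.929,51.546) → (175.235,53.500) → (175.693,55.805) (closed)

G21
G90
G0 X175.693 Y55.805
M3 S916
G1 X175.235 Y58.110 F695
G1 X173.929 Y60.064
G1 X171.975 Y61.370
G1 X169.670 Y61.828
G1 X167.365 Y61.370
G1 X165.411 Y60.064
G1 X164.105 Y58.110
G1 X163.647 Y55.805
G1 X164.105 Y53.500
G1 X165.411 Y51.546
G1 X167.365 Y50.240
G1 X169.670 Y49.782
G1 X171.975 Y50.240
G1 X173.929 Y51.546
G1 X175.235 Y53.500
G1 X175.693 Y55.805
M5
G0 X0.000 Y0.000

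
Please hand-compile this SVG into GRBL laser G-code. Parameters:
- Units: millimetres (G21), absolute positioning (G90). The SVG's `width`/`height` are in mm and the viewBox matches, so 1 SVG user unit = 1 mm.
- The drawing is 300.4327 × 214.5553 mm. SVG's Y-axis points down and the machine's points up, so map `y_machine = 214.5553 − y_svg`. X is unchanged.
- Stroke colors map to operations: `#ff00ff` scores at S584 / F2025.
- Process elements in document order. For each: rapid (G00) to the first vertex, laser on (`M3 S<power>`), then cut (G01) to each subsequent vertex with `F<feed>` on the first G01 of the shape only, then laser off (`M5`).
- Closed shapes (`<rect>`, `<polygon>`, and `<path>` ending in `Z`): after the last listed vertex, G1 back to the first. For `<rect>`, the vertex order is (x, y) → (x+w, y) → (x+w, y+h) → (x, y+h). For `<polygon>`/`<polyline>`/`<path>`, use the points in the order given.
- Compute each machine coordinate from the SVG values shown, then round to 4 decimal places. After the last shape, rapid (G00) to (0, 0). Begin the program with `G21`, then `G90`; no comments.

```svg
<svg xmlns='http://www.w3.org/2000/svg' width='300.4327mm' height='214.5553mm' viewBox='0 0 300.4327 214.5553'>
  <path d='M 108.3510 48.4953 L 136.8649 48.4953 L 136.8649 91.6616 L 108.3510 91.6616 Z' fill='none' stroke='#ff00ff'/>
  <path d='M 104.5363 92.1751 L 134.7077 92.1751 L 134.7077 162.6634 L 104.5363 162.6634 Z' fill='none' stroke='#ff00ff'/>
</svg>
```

G21
G90
G00 X108.3510 Y166.0600
M3 S584
G01 X136.8649 Y166.0600 F2025
G01 X136.8649 Y122.8937
G01 X108.3510 Y122.8937
G01 X108.3510 Y166.0600
M5
G00 X104.5363 Y122.3802
M3 S584
G01 X134.7077 Y122.3802 F2025
G01 X134.7077 Y51.8919
G01 X104.5363 Y51.8919
G01 X104.5363 Y122.3802
M5
G00 X0.0000 Y0.0000

Since the viewBox matches the mm dimensions, user units are millimetres directly. The only transform is the Y-flip y_m = 214.5553 − y_svg.

Shape 1 is a rectangle drawn with `<path>`. Its stroke #ff00ff means score at S584, F2025. After flipping Y the toolpath is (108.3510,166.0600) → (136.8649,166.0600) → (136.8649,122.8937) → (108.3510,122.8937) → (108.3510,166.0600), returning to the start.

Shape 2 is a rectangle drawn with `<path>`. Its stroke #ff00ff means score at S584, F2025. After flipping Y the toolpath is (104.5363,122.3802) → (134.7077,122.3802) → (134.7077,51.8919) → (104.5363,51.8919) → (104.5363,122.3802), returning to the start.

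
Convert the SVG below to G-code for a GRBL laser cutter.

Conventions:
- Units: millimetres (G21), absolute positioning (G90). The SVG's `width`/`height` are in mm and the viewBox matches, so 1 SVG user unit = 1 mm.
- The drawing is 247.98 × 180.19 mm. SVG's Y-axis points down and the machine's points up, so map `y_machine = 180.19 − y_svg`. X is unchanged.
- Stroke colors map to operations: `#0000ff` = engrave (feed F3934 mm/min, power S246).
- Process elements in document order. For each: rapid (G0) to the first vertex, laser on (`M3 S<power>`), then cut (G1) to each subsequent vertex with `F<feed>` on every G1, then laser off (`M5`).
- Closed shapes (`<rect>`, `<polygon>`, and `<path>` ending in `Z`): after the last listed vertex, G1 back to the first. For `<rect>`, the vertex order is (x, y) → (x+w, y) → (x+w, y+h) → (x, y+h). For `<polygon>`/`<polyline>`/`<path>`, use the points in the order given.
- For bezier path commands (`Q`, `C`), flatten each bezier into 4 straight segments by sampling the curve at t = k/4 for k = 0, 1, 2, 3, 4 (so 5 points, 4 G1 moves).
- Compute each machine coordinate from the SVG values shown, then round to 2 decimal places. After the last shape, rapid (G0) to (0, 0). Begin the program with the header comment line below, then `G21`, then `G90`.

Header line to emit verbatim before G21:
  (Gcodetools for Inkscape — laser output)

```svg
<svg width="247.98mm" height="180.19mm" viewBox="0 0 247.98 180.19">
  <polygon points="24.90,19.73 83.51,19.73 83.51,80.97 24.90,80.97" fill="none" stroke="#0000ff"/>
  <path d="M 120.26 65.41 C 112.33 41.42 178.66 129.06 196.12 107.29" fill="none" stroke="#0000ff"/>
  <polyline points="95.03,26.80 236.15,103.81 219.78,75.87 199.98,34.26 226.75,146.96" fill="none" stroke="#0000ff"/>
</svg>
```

(Gcodetools for Inkscape — laser output)
G21
G90
G0 X24.90 Y160.46
M3 S246
G1 X83.51 Y160.46 F3934
G1 X83.51 Y99.22 F3934
G1 X24.90 Y99.22 F3934
G1 X24.90 Y160.46 F3934
M5
G0 X120.26 Y114.78
M3 S246
G1 X126.31 Y115.30 F3934
G1 X148.67 Y94.67 F3934
G1 X175.79 Y73.63 F3934
G1 X196.12 Y72.90 F3934
M5
G0 X95.03 Y153.39
M3 S246
G1 X236.15 Y76.38 F3934
G1 X219.78 Y104.32 F3934
G1 X199.98 Y145.93 F3934
G1 X226.75 Y33.23 F3934
M5
G0 X0.00 Y0.00

viewBox `0 0 247.98 180.19` with mm width/height → 1 unit = 1 mm. Flip: y_m = 180.19 − y_svg.

**Shape 1** — `<polygon>` rectangle, stroke `#0000ff` → engrave (S246, F3934). Machine vertices: (24.90,160.46) → (83.51,160.46) → (83.51,99.22) → (24.90,99.22) → (24.90,160.46). Closed: final G1 returns to the first vertex.

**Shape 2** — `<path>` cubic bezier, stroke `#0000ff` → engrave (S246, F3934). Control points (SVG): P0=(120.26,65.41), P1=(112.33,41.42), P2=(178.66,129.06), P3=(196.12,107.29); sampled at t=k/4. Machine vertices: (120.26,114.78) → (126.31,115.30) → (148.67,94.67) → (175.79,73.63) → (196.12,72.90). Open path.

**Shape 3** — `<polyline>` open polyline, stroke `#0000ff` → engrave (S246, F3934). Machine vertices: (95.03,153.39) → (236.15,76.38) → (219.78,104.32) → (199.98,145.93) → (226.75,33.23). Open path.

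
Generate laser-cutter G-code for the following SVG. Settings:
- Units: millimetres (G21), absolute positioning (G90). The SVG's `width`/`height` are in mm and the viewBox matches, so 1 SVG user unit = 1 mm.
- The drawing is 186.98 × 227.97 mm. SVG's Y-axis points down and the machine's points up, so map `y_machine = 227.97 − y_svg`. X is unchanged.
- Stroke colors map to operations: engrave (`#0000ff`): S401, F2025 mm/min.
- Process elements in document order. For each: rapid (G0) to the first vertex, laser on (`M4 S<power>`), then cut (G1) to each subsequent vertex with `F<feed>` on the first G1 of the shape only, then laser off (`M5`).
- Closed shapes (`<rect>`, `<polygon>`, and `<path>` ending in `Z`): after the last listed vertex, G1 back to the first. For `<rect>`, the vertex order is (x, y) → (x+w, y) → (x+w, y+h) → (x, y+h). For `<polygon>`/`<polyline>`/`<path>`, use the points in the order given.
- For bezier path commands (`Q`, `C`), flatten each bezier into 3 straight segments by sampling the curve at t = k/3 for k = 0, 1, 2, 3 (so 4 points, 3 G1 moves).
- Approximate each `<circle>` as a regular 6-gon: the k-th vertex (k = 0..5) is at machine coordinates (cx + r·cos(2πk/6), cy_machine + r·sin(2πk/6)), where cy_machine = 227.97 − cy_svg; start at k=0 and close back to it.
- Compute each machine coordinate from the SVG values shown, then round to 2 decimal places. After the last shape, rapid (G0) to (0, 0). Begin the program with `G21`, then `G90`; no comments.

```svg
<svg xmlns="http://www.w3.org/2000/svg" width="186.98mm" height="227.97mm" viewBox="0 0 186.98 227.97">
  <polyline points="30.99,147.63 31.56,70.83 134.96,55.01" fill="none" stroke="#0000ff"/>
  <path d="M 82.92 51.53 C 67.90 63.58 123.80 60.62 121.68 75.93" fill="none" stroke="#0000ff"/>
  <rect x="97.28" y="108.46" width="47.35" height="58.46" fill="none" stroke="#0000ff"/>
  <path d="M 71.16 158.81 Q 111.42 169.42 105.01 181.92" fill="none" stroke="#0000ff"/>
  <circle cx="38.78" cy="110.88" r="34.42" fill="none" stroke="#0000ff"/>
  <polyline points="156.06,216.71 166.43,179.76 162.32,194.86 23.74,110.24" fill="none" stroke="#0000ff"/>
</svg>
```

G21
G90
G0 X30.99 Y80.34
M4 S401
G1 X31.56 Y157.14 F2025
G1 X134.96 Y172.96
M5
G0 X82.92 Y176.44
M4 S401
G1 X86.76 Y168.16 F2025
G1 X109.24 Y162.49
G1 X121.68 Y152.04
M5
G0 X97.28 Y119.51
M4 S401
G1 X144.63 Y119.51 F2025
G1 X144.63 Y61.05
G1 X97.28 Y61.05
G1 X97.28 Y119.51
M5
G0 X71.16 Y69.16
M4 S401
G1 X92.81 Y61.88 F2025
G1 X104.10 Y54.17
G1 X105.01 Y46.05
M5
G0 X73.20 Y117.09
M4 S401
G1 X55.99 Y146.90 F2025
G1 X21.57 Y146.90
G1 X4.36 Y117.09
G1 X21.57 Y87.28
G1 X55.99 Y87.28
G1 X73.20 Y117.09
M5
G0 X156.06 Y11.26
M4 S401
G1 X166.43 Y48.21 F2025
G1 X162.32 Y33.11
G1 X23.74 Y117.73
M5
G0 X0.00 Y0.00

Since the viewBox matches the mm dimensions, user units are millimetres directly. The only transform is the Y-flip y_m = 227.97 − y_svg.

Shape 1 is a open polyline drawn with `<polyline>`. Its stroke #0000ff means engrave at S401, F2025. After flipping Y the toolpath is (30.99,80.34) → (31.56,157.14) → (134.96,172.96).

Shape 2 is a cubic bezier drawn with `<path>`. Its stroke #0000ff means engrave at S401, F2025. After flipping Y the toolpath is (82.92,176.44) → (86.76,168.16) → (109.24,162.49) → (121.68,152.04).

Shape 3 is a rectangle drawn with `<rect>`. Its stroke #0000ff means engrave at S401, F2025. After flipping Y the toolpath is (97.28,119.51) → (144.63,119.51) → (144.63,61.05) → (97.28,61.05) → (97.28,119.51), returning to the start.

Shape 4 is a quadratic bezier drawn with `<path>`. Its stroke #0000ff means engrave at S401, F2025. After flipping Y the toolpath is (71.16,69.16) → (92.81,61.88) → (104.10,54.17) → (105.01,46.05).

Shape 5 is a circle drawn with `<circle>`. Its stroke #0000ff means engrave at S401, F2025. After flipping Y the toolpath is (73.20,117.09) → (55.99,146.90) → (21.57,146.90) → (4.36,117.09) → (21.57,87.28) → (55.99,87.28) → (73.20,117.09), returning to the start.

Shape 6 is a open polyline drawn with `<polyline>`. Its stroke #0000ff means engrave at S401, F2025. After flipping Y the toolpath is (156.06,11.26) → (166.43,48.21) → (162.32,33.11) → (23.74,117.73).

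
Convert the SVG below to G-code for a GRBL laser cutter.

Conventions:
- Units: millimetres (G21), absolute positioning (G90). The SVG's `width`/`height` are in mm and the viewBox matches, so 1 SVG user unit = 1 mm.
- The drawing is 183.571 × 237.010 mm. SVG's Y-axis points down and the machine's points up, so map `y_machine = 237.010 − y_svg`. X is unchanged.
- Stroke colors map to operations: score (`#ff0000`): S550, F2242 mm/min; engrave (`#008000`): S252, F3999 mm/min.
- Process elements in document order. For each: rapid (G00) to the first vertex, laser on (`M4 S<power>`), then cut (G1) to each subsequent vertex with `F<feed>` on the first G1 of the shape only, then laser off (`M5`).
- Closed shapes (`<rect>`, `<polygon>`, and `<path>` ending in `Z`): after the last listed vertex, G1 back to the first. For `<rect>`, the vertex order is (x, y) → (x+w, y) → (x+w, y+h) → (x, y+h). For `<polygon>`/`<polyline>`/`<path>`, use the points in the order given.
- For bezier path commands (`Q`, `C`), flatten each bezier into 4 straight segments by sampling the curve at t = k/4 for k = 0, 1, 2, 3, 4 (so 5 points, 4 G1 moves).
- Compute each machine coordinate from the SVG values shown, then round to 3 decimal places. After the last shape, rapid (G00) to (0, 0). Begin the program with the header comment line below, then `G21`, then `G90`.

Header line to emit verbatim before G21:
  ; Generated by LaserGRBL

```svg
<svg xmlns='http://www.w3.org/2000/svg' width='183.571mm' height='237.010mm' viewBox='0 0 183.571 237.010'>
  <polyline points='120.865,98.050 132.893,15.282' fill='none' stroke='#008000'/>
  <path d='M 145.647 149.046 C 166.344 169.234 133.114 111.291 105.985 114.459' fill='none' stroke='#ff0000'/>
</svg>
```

; Generated by LaserGRBL
G21
G90
G00 X120.865 Y138.960
M4 S252
G1 X132.893 Y221.728 F3999
M5
G00 X145.647 Y87.964
M4 S550
G1 X151.996 Y85.297 F2242
G1 X143.751 Y98.875
G1 X126.538 Y115.644
G1 X105.985 Y122.551
M5
G00 X0.000 Y0.000

1 u = 1 mm; y_m = 237.010 − y.

[1] `<polyline>` line segment, #008000→engrave S252 F3999: (120.865,138.960) → (132.893,221.728)

[2] `<path>` cubic bezier, #ff0000→score S550 F2242: (145.647,87.964) → (151.996,85.297) → (143.751,98.875) → (126.538,115.644) → (105.985,122.551)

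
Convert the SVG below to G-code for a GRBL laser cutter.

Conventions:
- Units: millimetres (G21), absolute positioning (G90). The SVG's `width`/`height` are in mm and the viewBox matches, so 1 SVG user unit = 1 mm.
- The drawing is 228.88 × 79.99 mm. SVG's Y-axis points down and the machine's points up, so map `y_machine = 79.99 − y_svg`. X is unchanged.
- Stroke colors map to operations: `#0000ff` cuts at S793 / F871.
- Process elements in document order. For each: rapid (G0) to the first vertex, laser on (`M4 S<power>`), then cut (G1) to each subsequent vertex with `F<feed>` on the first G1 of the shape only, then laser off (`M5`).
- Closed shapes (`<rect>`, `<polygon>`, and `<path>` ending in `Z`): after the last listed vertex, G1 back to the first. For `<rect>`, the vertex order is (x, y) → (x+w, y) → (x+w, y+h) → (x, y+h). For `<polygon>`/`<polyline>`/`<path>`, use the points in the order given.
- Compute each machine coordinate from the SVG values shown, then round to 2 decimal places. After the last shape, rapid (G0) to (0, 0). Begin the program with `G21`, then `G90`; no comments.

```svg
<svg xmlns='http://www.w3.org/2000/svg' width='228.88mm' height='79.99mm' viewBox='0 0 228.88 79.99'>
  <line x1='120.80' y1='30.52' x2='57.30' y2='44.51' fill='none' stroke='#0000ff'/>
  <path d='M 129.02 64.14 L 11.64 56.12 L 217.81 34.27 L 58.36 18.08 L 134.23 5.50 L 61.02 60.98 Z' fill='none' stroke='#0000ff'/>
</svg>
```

G21
G90
G0 X120.80 Y49.47
M4 S793
G1 X57.30 Y35.48 F871
M5
G0 X129.02 Y15.85
M4 S793
G1 X11.64 Y23.87 F871
G1 X217.81 Y45.72
G1 X58.36 Y61.91
G1 X134.23 Y74.49
G1 X61.02 Y19.01
G1 X129.02 Y15.85
M5
G0 X0.00 Y0.00

Since the viewBox matches the mm dimensions, user units are millimetres directly. The only transform is the Y-flip y_m = 79.99 − y_svg.

Shape 1 is a line segment drawn with `<line>`. Its stroke #0000ff means cut at S793, F871. After flipping Y the toolpath is (120.80,49.47) → (57.30,35.48).

Shape 2 is a closed polygon drawn with `<path>`. Its stroke #0000ff means cut at S793, F871. After flipping Y the toolpath is (129.02,15.85) → (11.64,23.87) → (217.81,45.72) → (58.36,61.91) → (134.23,74.49) → (61.02,19.01) → (129.02,15.85), returning to the start.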